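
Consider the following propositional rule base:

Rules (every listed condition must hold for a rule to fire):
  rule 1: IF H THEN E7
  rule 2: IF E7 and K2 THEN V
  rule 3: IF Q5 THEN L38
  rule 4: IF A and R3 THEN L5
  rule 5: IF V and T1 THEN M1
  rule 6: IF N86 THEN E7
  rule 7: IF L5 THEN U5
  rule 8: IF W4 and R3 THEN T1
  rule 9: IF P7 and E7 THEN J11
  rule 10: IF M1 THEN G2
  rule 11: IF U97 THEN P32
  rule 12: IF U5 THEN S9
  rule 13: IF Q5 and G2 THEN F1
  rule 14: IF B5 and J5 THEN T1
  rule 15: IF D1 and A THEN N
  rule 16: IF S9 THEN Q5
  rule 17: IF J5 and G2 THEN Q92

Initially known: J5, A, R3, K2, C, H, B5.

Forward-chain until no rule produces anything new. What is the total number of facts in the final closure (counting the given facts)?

Round 1 fires rule 1, rule 4, rule 14, giving E7, L5, T1.
Round 2 fires rule 2, rule 7, giving V, U5.
Round 3 fires rule 5, rule 12, giving M1, S9.
Round 4 fires rule 10, rule 16, giving G2, Q5.
Round 5 fires rule 3, rule 13, rule 17, giving L38, F1, Q92.
Closure: {A, B5, C, E7, F1, G2, H, J5, K2, L38, L5, M1, Q5, Q92, R3, S9, T1, U5, V} — 19 facts.

19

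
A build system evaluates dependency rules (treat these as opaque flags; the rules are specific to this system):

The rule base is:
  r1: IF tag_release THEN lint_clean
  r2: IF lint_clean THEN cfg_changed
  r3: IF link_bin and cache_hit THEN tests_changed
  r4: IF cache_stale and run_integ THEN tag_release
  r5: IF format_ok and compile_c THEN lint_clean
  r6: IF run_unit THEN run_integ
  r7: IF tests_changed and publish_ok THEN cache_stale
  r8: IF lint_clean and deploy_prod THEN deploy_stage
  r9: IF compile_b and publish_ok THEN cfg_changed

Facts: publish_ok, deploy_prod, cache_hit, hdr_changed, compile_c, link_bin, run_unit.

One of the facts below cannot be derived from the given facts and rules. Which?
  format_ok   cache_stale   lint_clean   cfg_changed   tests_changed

Round 1: r3 [IF link_bin and cache_hit THEN tests_changed]; r6 [IF run_unit THEN run_integ]. New: tests_changed, run_integ.
Round 2: r7 [IF tests_changed and publish_ok THEN cache_stale]. New: cache_stale.
Round 3: r4 [IF cache_stale and run_integ THEN tag_release]. New: tag_release.
Round 4: r1 [IF tag_release THEN lint_clean]. New: lint_clean.
Round 5: r2 [IF lint_clean THEN cfg_changed]; r8 [IF lint_clean and deploy_prod THEN deploy_stage]. New: cfg_changed, deploy_stage.
Derived: cfg_changed (round 5), lint_clean (round 4), tests_changed (round 1), cache_stale (round 2). format_ok never appears in any round.

format_ok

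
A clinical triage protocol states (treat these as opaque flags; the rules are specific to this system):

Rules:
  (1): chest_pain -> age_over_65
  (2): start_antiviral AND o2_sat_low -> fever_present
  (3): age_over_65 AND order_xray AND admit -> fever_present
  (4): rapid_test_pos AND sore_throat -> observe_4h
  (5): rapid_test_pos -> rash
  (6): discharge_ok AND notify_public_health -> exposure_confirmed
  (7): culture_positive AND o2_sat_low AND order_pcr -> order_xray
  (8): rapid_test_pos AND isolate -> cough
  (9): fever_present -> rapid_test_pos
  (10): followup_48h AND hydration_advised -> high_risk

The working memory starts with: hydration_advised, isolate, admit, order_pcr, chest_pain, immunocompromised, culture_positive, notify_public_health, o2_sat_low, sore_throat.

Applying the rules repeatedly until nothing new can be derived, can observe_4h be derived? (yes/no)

yes

Round 1: (1) [chest_pain -> age_over_65]; (7) [culture_positive AND o2_sat_low AND order_pcr -> order_xray]. New: age_over_65, order_xray.
Round 2: (3) [age_over_65 AND order_xray AND admit -> fever_present]. New: fever_present.
Round 3: (9) [fever_present -> rapid_test_pos]. New: rapid_test_pos.
Round 4: (4) [rapid_test_pos AND sore_throat -> observe_4h]; (5) [rapid_test_pos -> rash]; (8) [rapid_test_pos AND isolate -> cough]. New: observe_4h, rash, cough.
observe_4h appears in round 4, so it is derivable.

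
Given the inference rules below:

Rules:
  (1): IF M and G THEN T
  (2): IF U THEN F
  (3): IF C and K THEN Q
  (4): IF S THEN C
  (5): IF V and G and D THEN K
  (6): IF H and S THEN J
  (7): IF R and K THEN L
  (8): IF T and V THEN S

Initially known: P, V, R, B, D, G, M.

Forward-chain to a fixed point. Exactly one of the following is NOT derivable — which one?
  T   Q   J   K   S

J

Round 1 fires (1), (5), giving T, K.
Round 2 fires (7), (8), giving L, S.
Round 3 fires (4), giving C.
Round 4 fires (3), giving Q.
Derived: T (round 1), K (round 1), Q (round 4), S (round 2). J never appears in any round.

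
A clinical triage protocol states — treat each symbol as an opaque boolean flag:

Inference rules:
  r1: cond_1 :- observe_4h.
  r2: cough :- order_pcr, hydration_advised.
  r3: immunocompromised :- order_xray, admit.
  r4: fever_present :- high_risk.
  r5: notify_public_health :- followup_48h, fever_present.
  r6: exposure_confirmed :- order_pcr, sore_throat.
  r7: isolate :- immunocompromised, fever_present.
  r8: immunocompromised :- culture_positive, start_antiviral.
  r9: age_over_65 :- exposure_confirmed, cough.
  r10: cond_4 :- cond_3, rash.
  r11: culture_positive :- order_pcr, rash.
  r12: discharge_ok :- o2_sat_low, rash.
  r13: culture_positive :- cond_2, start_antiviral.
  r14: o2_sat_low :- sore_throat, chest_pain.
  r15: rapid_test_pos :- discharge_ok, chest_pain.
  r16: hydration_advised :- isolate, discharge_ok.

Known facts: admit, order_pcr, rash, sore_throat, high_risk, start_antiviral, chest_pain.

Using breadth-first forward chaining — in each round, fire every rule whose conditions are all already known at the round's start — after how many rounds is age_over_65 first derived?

Round 1: r4 [fever_present :- high_risk.]; r6 [exposure_confirmed :- order_pcr, sore_throat.]; r11 [culture_positive :- order_pcr, rash.]; r14 [o2_sat_low :- sore_throat, chest_pain.]. New: fever_present, exposure_confirmed, culture_positive, o2_sat_low.
Round 2: r8 [immunocompromised :- culture_positive, start_antiviral.]; r12 [discharge_ok :- o2_sat_low, rash.]. New: immunocompromised, discharge_ok.
Round 3: r7 [isolate :- immunocompromised, fever_present.]; r15 [rapid_test_pos :- discharge_ok, chest_pain.]. New: isolate, rapid_test_pos.
Round 4: r16 [hydration_advised :- isolate, discharge_ok.]. New: hydration_advised.
Round 5: r2 [cough :- order_pcr, hydration_advised.]. New: cough.
Round 6: r9 [age_over_65 :- exposure_confirmed, cough.]. New: age_over_65.
age_over_65 first appears in round 6.

6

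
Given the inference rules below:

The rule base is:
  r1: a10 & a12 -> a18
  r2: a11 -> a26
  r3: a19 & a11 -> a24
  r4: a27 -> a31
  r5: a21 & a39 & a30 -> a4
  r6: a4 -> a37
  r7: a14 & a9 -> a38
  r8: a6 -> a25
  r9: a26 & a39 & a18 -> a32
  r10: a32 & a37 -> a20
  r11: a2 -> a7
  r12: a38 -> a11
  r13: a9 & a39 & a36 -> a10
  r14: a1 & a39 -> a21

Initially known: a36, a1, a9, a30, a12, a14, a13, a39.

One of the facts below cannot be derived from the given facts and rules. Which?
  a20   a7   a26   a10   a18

a7

Round 1 — r7, r13, r14, derive a38, a10, a21.
Round 2 — r1, r5, r12, derive a18, a4, a11.
Round 3 — r2, r6, derive a26, a37.
Round 4 — r9, derive a32.
Round 5 — r10, derive a20.
Derived: a18 (round 2), a20 (round 5), a10 (round 1), a26 (round 3). a7 never appears in any round.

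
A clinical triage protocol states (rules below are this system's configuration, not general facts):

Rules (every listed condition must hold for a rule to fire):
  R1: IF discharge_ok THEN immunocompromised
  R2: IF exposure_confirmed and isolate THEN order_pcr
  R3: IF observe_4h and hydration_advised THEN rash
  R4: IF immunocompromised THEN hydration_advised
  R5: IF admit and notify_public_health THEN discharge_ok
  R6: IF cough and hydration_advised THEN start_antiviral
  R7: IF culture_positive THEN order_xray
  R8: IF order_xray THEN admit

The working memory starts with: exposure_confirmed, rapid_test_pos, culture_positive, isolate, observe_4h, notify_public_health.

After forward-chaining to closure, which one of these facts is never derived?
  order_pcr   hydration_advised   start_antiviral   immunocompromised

start_antiviral

[1] R2 [IF exposure_confirmed and isolate THEN order_pcr]; R7 [IF culture_positive THEN order_xray]. ⇒ new: order_pcr, order_xray.
[2] R8 [IF order_xray THEN admit]. ⇒ new: admit.
[3] R5 [IF admit and notify_public_health THEN discharge_ok]. ⇒ new: discharge_ok.
[4] R1 [IF discharge_ok THEN immunocompromised]. ⇒ new: immunocompromised.
[5] R4 [IF immunocompromised THEN hydration_advised]. ⇒ new: hydration_advised.
[6] R3 [IF observe_4h and hydration_advised THEN rash]. ⇒ new: rash.
Derived: immunocompromised (round 4), order_pcr (round 1), hydration_advised (round 5). start_antiviral never appears in any round.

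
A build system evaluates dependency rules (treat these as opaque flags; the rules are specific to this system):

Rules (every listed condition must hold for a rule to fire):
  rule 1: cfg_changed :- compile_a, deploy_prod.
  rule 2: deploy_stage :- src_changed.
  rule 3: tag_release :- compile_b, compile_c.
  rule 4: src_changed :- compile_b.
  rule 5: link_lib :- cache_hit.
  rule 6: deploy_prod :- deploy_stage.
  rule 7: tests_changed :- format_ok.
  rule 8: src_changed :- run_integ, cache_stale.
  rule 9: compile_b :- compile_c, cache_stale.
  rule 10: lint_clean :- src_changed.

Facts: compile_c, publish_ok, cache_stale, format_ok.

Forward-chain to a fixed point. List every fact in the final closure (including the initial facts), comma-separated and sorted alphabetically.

[1] rule 7 [tests_changed :- format_ok.]; rule 9 [compile_b :- compile_c, cache_stale.]. ⇒ new: tests_changed, compile_b.
[2] rule 3 [tag_release :- compile_b, compile_c.]; rule 4 [src_changed :- compile_b.]. ⇒ new: tag_release, src_changed.
[3] rule 2 [deploy_stage :- src_changed.]; rule 10 [lint_clean :- src_changed.]. ⇒ new: deploy_stage, lint_clean.
[4] rule 6 [deploy_prod :- deploy_stage.]. ⇒ new: deploy_prod.

cache_stale, compile_b, compile_c, deploy_prod, deploy_stage, format_ok, lint_clean, publish_ok, src_changed, tag_release, tests_changed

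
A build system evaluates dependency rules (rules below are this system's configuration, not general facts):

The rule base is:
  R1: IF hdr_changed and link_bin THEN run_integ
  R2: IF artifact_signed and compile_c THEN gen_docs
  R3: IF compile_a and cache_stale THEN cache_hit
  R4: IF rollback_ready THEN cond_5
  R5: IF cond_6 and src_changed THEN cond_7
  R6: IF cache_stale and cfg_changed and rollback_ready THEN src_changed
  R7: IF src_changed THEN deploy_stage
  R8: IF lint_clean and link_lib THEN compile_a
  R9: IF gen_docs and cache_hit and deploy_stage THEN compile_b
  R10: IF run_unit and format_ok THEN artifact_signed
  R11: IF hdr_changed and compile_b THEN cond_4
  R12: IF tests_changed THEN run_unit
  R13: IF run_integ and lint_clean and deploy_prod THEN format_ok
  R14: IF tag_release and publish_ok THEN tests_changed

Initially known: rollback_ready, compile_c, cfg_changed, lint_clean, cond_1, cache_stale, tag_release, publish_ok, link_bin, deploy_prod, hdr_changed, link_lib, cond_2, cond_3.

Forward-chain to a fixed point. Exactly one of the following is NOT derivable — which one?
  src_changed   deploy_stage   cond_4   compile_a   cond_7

cond_7

Round 1 fires R1, R4, R6, R8, R14, giving run_integ, cond_5, src_changed, compile_a, tests_changed.
Round 2 fires R3, R7, R12, R13, giving cache_hit, deploy_stage, run_unit, format_ok.
Round 3 fires R10, giving artifact_signed.
Round 4 fires R2, giving gen_docs.
Round 5 fires R9, giving compile_b.
Round 6 fires R11, giving cond_4.
Derived: compile_a (round 1), src_changed (round 1), cond_4 (round 6), deploy_stage (round 2). cond_7 never appears in any round.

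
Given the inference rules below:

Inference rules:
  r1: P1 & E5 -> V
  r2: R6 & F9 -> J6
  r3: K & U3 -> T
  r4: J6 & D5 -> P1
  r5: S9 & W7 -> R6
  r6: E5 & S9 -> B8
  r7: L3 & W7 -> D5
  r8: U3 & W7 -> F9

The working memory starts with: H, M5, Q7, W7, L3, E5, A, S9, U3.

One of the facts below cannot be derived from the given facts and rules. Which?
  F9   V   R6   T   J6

T

Round 1 fires r5, r6, r7, r8, giving R6, B8, D5, F9.
Round 2 fires r2, giving J6.
Round 3 fires r4, giving P1.
Round 4 fires r1, giving V.
Derived: F9 (round 1), J6 (round 2), V (round 4), R6 (round 1). T never appears in any round.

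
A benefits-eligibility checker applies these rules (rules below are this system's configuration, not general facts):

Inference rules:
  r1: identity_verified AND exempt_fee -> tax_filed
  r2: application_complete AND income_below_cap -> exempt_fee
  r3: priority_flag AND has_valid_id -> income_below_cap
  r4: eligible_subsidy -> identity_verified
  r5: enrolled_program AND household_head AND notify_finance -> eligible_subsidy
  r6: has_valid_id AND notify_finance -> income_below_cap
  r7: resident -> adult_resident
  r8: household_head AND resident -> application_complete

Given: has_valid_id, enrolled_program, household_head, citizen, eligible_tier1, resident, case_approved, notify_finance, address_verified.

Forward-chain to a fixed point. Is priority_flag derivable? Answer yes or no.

Round 1 fires r5, r6, r7, r8, giving eligible_subsidy, income_below_cap, adult_resident, application_complete.
Round 2 fires r2, r4, giving exempt_fee, identity_verified.
Round 3 fires r1, giving tax_filed.
Fixed point reached. No rule has priority_flag as a consequent, and it is not given.

no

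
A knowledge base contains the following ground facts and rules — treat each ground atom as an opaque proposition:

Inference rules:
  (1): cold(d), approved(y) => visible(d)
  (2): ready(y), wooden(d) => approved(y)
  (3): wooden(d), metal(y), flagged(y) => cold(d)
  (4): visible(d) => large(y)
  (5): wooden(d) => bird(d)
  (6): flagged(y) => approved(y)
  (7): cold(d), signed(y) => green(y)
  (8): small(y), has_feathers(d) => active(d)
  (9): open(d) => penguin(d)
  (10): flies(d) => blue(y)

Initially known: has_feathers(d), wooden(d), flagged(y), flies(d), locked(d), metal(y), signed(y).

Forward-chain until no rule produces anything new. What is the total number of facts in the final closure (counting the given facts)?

14

Round 1 fires (3), (5), (6), (10), giving cold(d), bird(d), approved(y), blue(y).
Round 2 fires (1), (7), giving visible(d), green(y).
Round 3 fires (4), giving large(y).
Closure: {approved(y), bird(d), blue(y), cold(d), flagged(y), flies(d), green(y), has_feathers(d), large(y), locked(d), metal(y), signed(y), visible(d), wooden(d)} — 14 facts.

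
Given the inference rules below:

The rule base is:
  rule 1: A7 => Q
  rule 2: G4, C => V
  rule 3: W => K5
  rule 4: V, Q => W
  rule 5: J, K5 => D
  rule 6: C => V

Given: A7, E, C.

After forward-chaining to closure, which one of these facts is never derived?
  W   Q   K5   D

Round 1: rule 1 [A7 => Q]; rule 6 [C => V]. New: Q, V.
Round 2: rule 4 [V, Q => W]. New: W.
Round 3: rule 3 [W => K5]. New: K5.
Derived: W (round 2), Q (round 1), K5 (round 3). D never appears in any round.

D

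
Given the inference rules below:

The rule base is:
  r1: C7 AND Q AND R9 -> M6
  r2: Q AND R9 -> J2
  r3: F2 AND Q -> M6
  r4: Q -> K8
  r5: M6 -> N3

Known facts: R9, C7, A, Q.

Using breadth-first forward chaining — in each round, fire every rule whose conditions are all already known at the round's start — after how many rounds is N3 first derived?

Round 1: r1 [C7 AND Q AND R9 -> M6]; r2 [Q AND R9 -> J2]; r4 [Q -> K8]. New: M6, J2, K8.
Round 2: r5 [M6 -> N3]. New: N3.
N3 first appears in round 2.

2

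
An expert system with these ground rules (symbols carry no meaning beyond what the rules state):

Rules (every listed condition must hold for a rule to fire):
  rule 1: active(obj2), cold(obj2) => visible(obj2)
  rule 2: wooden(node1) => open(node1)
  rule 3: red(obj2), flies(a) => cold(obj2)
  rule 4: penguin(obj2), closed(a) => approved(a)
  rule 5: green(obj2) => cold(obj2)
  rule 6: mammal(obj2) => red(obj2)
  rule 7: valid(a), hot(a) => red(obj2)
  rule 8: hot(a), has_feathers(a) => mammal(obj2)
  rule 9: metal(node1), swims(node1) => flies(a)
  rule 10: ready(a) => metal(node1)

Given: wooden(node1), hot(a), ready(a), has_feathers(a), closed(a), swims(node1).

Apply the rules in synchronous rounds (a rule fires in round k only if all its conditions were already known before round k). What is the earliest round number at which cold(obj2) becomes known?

3

Round 1 fires rule 2, rule 8, rule 10, giving open(node1), mammal(obj2), metal(node1).
Round 2 fires rule 6, rule 9, giving red(obj2), flies(a).
Round 3 fires rule 3, giving cold(obj2).
cold(obj2) first appears in round 3.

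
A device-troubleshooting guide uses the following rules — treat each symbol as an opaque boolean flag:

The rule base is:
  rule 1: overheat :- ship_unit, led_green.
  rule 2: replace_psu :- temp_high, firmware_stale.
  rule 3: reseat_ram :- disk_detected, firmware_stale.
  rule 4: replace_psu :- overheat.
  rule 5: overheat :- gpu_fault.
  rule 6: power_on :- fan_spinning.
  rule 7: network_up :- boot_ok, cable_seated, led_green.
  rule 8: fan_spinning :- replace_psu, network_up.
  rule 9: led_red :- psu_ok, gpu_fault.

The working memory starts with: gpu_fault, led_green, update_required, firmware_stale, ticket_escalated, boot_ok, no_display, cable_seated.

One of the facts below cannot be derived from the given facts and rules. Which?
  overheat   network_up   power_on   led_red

led_red

Round 1 fires rule 5, rule 7, giving overheat, network_up.
Round 2 fires rule 4, giving replace_psu.
Round 3 fires rule 8, giving fan_spinning.
Round 4 fires rule 6, giving power_on.
Derived: power_on (round 4), overheat (round 1), network_up (round 1). led_red never appears in any round.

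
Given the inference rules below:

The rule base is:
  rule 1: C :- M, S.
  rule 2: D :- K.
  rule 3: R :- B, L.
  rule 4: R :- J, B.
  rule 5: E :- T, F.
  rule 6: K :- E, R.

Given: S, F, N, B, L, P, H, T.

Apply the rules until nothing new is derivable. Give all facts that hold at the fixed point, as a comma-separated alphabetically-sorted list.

Round 1: rule 3 [R :- B, L.]; rule 5 [E :- T, F.]. Adds R, E.
Round 2: rule 6 [K :- E, R.]. Adds K.
Round 3: rule 2 [D :- K.]. Adds D.

B, D, E, F, H, K, L, N, P, R, S, T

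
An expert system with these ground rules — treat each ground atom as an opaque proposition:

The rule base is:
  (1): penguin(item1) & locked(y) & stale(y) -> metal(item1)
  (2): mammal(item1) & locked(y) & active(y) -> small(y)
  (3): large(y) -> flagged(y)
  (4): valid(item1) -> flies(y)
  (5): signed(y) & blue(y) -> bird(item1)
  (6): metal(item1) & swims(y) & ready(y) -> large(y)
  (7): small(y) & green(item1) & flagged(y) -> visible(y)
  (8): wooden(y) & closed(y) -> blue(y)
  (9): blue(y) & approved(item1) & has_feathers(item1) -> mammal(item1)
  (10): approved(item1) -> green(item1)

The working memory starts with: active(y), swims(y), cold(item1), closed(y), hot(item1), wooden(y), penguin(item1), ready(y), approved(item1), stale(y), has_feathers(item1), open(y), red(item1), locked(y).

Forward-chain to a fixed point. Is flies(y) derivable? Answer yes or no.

Round 1 fires (1), (8), (10), giving metal(item1), blue(y), green(item1).
Round 2 fires (6), (9), giving large(y), mammal(item1).
Round 3 fires (2), (3), giving small(y), flagged(y).
Round 4 fires (7), giving visible(y).
Fixed point reached. flies(y) is concluded only by (4); (4) needs valid(item1) (never derived).

no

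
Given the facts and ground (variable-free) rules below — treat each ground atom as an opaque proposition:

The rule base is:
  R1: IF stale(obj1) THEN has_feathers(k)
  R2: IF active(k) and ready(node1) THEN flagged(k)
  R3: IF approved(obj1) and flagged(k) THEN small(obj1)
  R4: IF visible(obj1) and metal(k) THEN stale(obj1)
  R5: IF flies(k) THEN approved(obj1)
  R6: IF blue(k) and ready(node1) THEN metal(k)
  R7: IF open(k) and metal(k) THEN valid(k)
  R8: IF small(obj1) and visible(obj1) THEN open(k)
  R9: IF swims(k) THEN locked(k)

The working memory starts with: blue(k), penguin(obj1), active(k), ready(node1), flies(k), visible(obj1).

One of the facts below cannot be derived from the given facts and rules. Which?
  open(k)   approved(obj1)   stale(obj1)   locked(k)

locked(k)

Round 1: R2 [IF active(k) and ready(node1) THEN flagged(k)]; R5 [IF flies(k) THEN approved(obj1)]; R6 [IF blue(k) and ready(node1) THEN metal(k)]. Adds flagged(k), approved(obj1), metal(k).
Round 2: R3 [IF approved(obj1) and flagged(k) THEN small(obj1)]; R4 [IF visible(obj1) and metal(k) THEN stale(obj1)]. Adds small(obj1), stale(obj1).
Round 3: R1 [IF stale(obj1) THEN has_feathers(k)]; R8 [IF small(obj1) and visible(obj1) THEN open(k)]. Adds has_feathers(k), open(k).
Round 4: R7 [IF open(k) and metal(k) THEN valid(k)]. Adds valid(k).
Derived: open(k) (round 3), approved(obj1) (round 1), stale(obj1) (round 2). locked(k) never appears in any round.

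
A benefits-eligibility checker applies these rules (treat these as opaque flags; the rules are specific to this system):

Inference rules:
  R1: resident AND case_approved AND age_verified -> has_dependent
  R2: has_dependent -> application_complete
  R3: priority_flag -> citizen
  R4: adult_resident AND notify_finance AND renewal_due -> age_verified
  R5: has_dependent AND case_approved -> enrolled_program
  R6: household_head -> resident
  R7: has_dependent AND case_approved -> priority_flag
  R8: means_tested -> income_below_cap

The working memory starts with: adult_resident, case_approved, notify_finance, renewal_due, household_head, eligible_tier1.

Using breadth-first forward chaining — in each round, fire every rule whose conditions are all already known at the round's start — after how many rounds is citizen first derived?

Round 1: R4 [adult_resident AND notify_finance AND renewal_due -> age_verified]; R6 [household_head -> resident]. New: age_verified, resident.
Round 2: R1 [resident AND case_approved AND age_verified -> has_dependent]. New: has_dependent.
Round 3: R2 [has_dependent -> application_complete]; R5 [has_dependent AND case_approved -> enrolled_program]; R7 [has_dependent AND case_approved -> priority_flag]. New: application_complete, enrolled_program, priority_flag.
Round 4: R3 [priority_flag -> citizen]. New: citizen.
citizen first appears in round 4.

4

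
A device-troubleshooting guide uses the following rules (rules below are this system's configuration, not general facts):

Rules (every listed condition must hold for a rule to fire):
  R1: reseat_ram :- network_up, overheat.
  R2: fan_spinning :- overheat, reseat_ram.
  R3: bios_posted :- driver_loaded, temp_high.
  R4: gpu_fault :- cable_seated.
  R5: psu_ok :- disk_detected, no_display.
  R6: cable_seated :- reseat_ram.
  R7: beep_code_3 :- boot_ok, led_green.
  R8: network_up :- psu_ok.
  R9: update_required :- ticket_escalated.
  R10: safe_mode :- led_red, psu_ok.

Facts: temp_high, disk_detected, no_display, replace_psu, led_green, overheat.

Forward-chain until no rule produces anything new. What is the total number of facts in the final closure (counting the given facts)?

12

Round 1 fires R5, giving psu_ok.
Round 2 fires R8, giving network_up.
Round 3 fires R1, giving reseat_ram.
Round 4 fires R2, R6, giving fan_spinning, cable_seated.
Round 5 fires R4, giving gpu_fault.
Closure: {cable_seated, disk_detected, fan_spinning, gpu_fault, led_green, network_up, no_display, overheat, psu_ok, replace_psu, reseat_ram, temp_high} — 12 facts.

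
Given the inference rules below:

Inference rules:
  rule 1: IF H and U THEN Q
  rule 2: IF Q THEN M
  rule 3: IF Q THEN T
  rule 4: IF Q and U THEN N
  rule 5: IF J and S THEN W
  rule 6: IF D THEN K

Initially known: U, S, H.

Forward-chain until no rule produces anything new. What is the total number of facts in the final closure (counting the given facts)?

[1] rule 1 [IF H and U THEN Q]. ⇒ new: Q.
[2] rule 2 [IF Q THEN M]; rule 3 [IF Q THEN T]; rule 4 [IF Q and U THEN N]. ⇒ new: M, T, N.
Closure: {H, M, N, Q, S, T, U} — 7 facts.

7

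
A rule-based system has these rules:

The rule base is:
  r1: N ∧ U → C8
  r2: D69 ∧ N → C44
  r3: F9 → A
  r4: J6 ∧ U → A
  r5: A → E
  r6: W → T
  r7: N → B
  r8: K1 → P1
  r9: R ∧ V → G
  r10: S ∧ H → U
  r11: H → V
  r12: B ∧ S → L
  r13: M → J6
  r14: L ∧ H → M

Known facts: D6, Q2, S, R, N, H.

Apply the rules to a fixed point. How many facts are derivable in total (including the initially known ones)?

16

Round 1: r7 [N → B]; r10 [S ∧ H → U]; r11 [H → V]. New: B, U, V.
Round 2: r1 [N ∧ U → C8]; r9 [R ∧ V → G]; r12 [B ∧ S → L]. New: C8, G, L.
Round 3: r14 [L ∧ H → M]. New: M.
Round 4: r13 [M → J6]. New: J6.
Round 5: r4 [J6 ∧ U → A]. New: A.
Round 6: r5 [A → E]. New: E.
Closure: {A, B, C8, D6, E, G, H, J6, L, M, N, Q2, R, S, U, V} — 16 facts.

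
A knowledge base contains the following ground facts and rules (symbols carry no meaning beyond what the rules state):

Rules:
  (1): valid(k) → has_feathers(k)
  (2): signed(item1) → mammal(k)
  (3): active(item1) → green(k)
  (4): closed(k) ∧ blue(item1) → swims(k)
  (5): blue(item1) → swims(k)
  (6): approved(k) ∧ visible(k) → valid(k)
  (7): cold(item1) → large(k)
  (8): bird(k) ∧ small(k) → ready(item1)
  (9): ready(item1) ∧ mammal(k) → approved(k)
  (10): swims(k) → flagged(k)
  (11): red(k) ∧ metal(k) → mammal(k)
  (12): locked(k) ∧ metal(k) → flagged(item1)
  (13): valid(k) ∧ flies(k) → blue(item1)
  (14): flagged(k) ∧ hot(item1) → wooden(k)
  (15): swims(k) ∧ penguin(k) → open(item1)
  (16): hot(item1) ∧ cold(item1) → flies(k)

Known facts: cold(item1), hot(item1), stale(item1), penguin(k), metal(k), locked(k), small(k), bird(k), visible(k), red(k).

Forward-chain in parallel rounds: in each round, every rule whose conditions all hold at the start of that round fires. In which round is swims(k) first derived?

Round 1: (7) [cold(item1) → large(k)]; (8) [bird(k) ∧ small(k) → ready(item1)]; (11) [red(k) ∧ metal(k) → mammal(k)]; (12) [locked(k) ∧ metal(k) → flagged(item1)]; (16) [hot(item1) ∧ cold(item1) → flies(k)]. Adds large(k), ready(item1), mammal(k), flagged(item1), flies(k).
Round 2: (9) [ready(item1) ∧ mammal(k) → approved(k)]. Adds approved(k).
Round 3: (6) [approved(k) ∧ visible(k) → valid(k)]. Adds valid(k).
Round 4: (1) [valid(k) → has_feathers(k)]; (13) [valid(k) ∧ flies(k) → blue(item1)]. Adds has_feathers(k), blue(item1).
Round 5: (5) [blue(item1) → swims(k)]. Adds swims(k).
swims(k) first appears in round 5.

5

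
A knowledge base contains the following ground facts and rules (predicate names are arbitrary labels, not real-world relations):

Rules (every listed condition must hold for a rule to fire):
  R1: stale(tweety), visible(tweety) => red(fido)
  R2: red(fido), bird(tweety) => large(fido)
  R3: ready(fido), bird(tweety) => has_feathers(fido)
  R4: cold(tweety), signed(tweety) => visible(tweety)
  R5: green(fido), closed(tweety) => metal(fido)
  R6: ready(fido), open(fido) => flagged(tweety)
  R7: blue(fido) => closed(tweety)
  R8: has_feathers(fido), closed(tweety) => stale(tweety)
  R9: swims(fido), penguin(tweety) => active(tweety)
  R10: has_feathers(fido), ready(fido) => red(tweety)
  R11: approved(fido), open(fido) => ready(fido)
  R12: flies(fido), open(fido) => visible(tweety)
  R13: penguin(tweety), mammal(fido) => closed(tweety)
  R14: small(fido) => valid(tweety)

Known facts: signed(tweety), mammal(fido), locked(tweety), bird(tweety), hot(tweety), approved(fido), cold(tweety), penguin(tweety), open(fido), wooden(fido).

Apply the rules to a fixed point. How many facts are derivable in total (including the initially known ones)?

Round 1: R4 [cold(tweety), signed(tweety) => visible(tweety)]; R11 [approved(fido), open(fido) => ready(fido)]; R13 [penguin(tweety), mammal(fido) => closed(tweety)]. Adds visible(tweety), ready(fido), closed(tweety).
Round 2: R3 [ready(fido), bird(tweety) => has_feathers(fido)]; R6 [ready(fido), open(fido) => flagged(tweety)]. Adds has_feathers(fido), flagged(tweety).
Round 3: R8 [has_feathers(fido), closed(tweety) => stale(tweety)]; R10 [has_feathers(fido), ready(fido) => red(tweety)]. Adds stale(tweety), red(tweety).
Round 4: R1 [stale(tweety), visible(tweety) => red(fido)]. Adds red(fido).
Round 5: R2 [red(fido), bird(tweety) => large(fido)]. Adds large(fido).
Closure: {approved(fido), bird(tweety), closed(tweety), cold(tweety), flagged(tweety), has_feathers(fido), hot(tweety), large(fido), locked(tweety), mammal(fido), open(fido), penguin(tweety), ready(fido), red(fido), red(tweety), signed(tweety), stale(tweety), visible(tweety), wooden(fido)} — 19 facts.

19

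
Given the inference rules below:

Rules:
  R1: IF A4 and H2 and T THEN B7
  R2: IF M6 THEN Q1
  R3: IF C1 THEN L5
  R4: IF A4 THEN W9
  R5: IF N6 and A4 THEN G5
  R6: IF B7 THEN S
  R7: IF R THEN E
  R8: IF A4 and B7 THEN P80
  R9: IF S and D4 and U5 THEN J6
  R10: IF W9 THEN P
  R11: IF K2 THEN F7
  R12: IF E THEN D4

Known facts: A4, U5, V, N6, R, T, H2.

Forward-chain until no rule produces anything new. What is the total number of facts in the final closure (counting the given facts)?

Round 1 fires R1, R4, R5, R7, giving B7, W9, G5, E.
Round 2 fires R6, R8, R10, R12, giving S, P80, P, D4.
Round 3 fires R9, giving J6.
Closure: {A4, B7, D4, E, G5, H2, J6, N6, P, P80, R, S, T, U5, V, W9} — 16 facts.

16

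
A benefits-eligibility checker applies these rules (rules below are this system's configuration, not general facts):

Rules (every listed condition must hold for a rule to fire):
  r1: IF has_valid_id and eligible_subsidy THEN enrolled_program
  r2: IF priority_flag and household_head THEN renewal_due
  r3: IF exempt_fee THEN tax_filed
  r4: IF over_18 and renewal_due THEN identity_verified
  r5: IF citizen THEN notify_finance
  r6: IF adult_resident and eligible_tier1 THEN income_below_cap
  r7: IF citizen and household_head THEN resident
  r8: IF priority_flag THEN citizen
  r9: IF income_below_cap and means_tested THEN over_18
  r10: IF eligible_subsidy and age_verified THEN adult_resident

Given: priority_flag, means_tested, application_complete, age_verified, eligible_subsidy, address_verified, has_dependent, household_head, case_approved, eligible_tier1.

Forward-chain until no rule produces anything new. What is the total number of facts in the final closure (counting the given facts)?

18

Round 1 — r2, r8, r10, derive renewal_due, citizen, adult_resident.
Round 2 — r5, r6, r7, derive notify_finance, income_below_cap, resident.
Round 3 — r9, derive over_18.
Round 4 — r4, derive identity_verified.
Closure: {address_verified, adult_resident, age_verified, application_complete, case_approved, citizen, eligible_subsidy, eligible_tier1, has_dependent, household_head, identity_verified, income_below_cap, means_tested, notify_finance, over_18, priority_flag, renewal_due, resident} — 18 facts.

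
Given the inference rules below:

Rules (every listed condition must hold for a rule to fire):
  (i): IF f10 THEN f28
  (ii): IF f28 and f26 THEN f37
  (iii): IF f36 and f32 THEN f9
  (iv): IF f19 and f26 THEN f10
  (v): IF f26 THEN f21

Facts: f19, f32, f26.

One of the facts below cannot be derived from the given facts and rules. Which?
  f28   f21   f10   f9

Round 1 — (iv), (v), derive f10, f21.
Round 2 — (i), derive f28.
Round 3 — (ii), derive f37.
Derived: f10 (round 1), f28 (round 2), f21 (round 1). f9 never appears in any round.

f9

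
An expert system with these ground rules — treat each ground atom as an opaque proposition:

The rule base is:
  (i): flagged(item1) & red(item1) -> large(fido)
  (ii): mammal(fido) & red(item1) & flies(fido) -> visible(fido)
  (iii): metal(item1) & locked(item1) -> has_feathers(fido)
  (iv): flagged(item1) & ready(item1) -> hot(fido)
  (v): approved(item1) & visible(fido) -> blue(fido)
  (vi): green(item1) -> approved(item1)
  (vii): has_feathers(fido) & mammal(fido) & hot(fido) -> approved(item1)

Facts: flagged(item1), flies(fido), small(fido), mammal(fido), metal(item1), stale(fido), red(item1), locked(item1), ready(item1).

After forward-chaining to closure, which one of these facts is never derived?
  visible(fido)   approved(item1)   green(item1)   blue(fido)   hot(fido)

green(item1)

Round 1: (i) [flagged(item1) & red(item1) -> large(fido)]; (ii) [mammal(fido) & red(item1) & flies(fido) -> visible(fido)]; (iii) [metal(item1) & locked(item1) -> has_feathers(fido)]; (iv) [flagged(item1) & ready(item1) -> hot(fido)]. New: large(fido), visible(fido), has_feathers(fido), hot(fido).
Round 2: (vii) [has_feathers(fido) & mammal(fido) & hot(fido) -> approved(item1)]. New: approved(item1).
Round 3: (v) [approved(item1) & visible(fido) -> blue(fido)]. New: blue(fido).
Derived: approved(item1) (round 2), visible(fido) (round 1), blue(fido) (round 3), hot(fido) (round 1). green(item1) never appears in any round.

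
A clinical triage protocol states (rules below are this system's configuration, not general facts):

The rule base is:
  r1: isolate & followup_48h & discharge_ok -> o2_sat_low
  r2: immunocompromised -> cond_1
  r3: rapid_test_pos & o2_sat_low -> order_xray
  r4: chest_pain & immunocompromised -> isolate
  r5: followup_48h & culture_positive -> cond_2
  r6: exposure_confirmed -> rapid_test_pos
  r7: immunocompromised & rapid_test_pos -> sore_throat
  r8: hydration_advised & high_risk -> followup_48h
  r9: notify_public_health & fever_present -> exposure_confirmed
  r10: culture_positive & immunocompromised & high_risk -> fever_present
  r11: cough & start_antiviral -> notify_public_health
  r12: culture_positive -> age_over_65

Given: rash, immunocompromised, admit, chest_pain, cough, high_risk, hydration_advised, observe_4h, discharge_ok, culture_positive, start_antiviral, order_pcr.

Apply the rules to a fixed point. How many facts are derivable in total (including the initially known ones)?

24

Round 1 fires r2, r4, r8, r10, r11, r12, giving cond_1, isolate, followup_48h, fever_present, notify_public_health, age_over_65.
Round 2 fires r1, r5, r9, giving o2_sat_low, cond_2, exposure_confirmed.
Round 3 fires r6, giving rapid_test_pos.
Round 4 fires r3, r7, giving order_xray, sore_throat.
Closure: {admit, age_over_65, chest_pain, cond_1, cond_2, cough, culture_positive, discharge_ok, exposure_confirmed, fever_present, followup_48h, high_risk, hydration_advised, immunocompromised, isolate, notify_public_health, o2_sat_low, observe_4h, order_pcr, order_xray, rapid_test_pos, rash, sore_throat, start_antiviral} — 24 facts.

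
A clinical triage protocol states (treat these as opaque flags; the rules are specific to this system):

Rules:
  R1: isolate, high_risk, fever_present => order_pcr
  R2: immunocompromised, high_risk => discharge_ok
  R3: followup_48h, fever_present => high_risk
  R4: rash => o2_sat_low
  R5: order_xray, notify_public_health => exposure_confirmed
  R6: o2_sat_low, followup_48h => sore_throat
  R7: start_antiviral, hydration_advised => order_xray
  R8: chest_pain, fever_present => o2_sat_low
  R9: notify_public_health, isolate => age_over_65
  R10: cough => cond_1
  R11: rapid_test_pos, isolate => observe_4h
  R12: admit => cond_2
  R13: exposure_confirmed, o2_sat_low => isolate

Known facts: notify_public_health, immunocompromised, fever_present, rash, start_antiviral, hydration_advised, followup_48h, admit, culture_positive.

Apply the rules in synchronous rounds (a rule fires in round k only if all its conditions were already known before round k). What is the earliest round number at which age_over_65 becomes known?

[1] R3 [followup_48h, fever_present => high_risk]; R4 [rash => o2_sat_low]; R7 [start_antiviral, hydration_advised => order_xray]; R12 [admit => cond_2]. ⇒ new: high_risk, o2_sat_low, order_xray, cond_2.
[2] R2 [immunocompromised, high_risk => discharge_ok]; R5 [order_xray, notify_public_health => exposure_confirmed]; R6 [o2_sat_low, followup_48h => sore_throat]. ⇒ new: discharge_ok, exposure_confirmed, sore_throat.
[3] R13 [exposure_confirmed, o2_sat_low => isolate]. ⇒ new: isolate.
[4] R1 [isolate, high_risk, fever_present => order_pcr]; R9 [notify_public_health, isolate => age_over_65]. ⇒ new: order_pcr, age_over_65.
age_over_65 first appears in round 4.

4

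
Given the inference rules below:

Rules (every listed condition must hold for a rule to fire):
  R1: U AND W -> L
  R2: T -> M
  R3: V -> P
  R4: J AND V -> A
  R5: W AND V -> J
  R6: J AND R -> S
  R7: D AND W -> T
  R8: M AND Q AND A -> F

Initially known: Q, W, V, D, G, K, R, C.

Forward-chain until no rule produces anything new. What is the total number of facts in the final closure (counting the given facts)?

Round 1 — R3, R5, R7, derive P, J, T.
Round 2 — R2, R4, R6, derive M, A, S.
Round 3 — R8, derive F.
Closure: {A, C, D, F, G, J, K, M, P, Q, R, S, T, V, W} — 15 facts.

15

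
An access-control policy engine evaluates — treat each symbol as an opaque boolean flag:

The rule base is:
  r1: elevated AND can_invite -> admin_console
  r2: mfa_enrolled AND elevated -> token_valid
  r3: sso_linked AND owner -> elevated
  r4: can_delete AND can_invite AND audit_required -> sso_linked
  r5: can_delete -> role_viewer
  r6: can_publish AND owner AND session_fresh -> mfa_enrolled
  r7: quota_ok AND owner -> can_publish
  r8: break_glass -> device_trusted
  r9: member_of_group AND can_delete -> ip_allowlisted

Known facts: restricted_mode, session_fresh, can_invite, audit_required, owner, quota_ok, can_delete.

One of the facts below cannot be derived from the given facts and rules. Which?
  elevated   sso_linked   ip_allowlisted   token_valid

[1] r4 [can_delete AND can_invite AND audit_required -> sso_linked]; r5 [can_delete -> role_viewer]; r7 [quota_ok AND owner -> can_publish]. ⇒ new: sso_linked, role_viewer, can_publish.
[2] r3 [sso_linked AND owner -> elevated]; r6 [can_publish AND owner AND session_fresh -> mfa_enrolled]. ⇒ new: elevated, mfa_enrolled.
[3] r1 [elevated AND can_invite -> admin_console]; r2 [mfa_enrolled AND elevated -> token_valid]. ⇒ new: admin_console, token_valid.
Derived: sso_linked (round 1), elevated (round 2), token_valid (round 3). ip_allowlisted never appears in any round.

ip_allowlisted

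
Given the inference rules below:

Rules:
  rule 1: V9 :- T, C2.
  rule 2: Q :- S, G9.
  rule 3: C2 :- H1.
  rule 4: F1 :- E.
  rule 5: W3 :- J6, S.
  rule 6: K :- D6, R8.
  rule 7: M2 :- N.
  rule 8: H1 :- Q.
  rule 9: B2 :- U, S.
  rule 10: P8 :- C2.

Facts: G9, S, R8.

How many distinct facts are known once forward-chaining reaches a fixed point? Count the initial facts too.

7

Round 1 — rule 2, derive Q.
Round 2 — rule 8, derive H1.
Round 3 — rule 3, derive C2.
Round 4 — rule 10, derive P8.
Closure: {C2, G9, H1, P8, Q, R8, S} — 7 facts.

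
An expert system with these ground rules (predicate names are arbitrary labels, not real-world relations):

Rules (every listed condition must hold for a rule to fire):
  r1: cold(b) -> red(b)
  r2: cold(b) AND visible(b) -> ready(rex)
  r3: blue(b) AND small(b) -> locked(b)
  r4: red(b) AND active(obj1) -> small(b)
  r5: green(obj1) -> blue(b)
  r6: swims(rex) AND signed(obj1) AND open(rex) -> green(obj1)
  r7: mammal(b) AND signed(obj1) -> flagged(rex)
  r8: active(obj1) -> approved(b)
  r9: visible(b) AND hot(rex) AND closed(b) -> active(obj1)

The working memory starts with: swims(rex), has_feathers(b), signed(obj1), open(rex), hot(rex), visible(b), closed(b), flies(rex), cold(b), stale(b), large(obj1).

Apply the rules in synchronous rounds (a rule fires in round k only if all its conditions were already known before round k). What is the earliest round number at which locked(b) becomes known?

Round 1 fires r1, r2, r6, r9, giving red(b), ready(rex), green(obj1), active(obj1).
Round 2 fires r4, r5, r8, giving small(b), blue(b), approved(b).
Round 3 fires r3, giving locked(b).
locked(b) first appears in round 3.

3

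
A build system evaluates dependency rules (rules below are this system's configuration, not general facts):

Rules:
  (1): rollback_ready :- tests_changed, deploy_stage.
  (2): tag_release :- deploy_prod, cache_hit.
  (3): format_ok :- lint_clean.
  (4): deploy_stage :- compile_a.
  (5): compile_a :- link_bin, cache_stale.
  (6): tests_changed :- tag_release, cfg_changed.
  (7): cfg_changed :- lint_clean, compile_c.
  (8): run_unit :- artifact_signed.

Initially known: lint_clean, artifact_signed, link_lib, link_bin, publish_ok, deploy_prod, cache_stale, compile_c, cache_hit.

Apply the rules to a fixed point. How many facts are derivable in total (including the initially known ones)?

17

Round 1 fires (2), (3), (5), (7), (8), giving tag_release, format_ok, compile_a, cfg_changed, run_unit.
Round 2 fires (4), (6), giving deploy_stage, tests_changed.
Round 3 fires (1), giving rollback_ready.
Closure: {artifact_signed, cache_hit, cache_stale, cfg_changed, compile_a, compile_c, deploy_prod, deploy_stage, format_ok, link_bin, link_lib, lint_clean, publish_ok, rollback_ready, run_unit, tag_release, tests_changed} — 17 facts.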